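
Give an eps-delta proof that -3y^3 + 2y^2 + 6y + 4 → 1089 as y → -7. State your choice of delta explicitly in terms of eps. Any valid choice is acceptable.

delta = min(1, eps/531)

Let eps > 0 be given. We want delta > 0 such that 0 < |y + 7| < delta implies |(-3y^3 + 2y^2 + 6y + 4) − 1089| < eps.
(-3y^3 + 2y^2 + 6y + 4) − 1089 = -3y^3 + 2y^2 + 6y - 1085 = (y + 7)(-3y^2 + 23y - 155).
So |(-3y^3 + 2y^2 + 6y + 4) − 1089| = |y + 7|·|-3y^2 + 23y - 155|.
Require delta ≤ 1. Then |y + 7| < 1 gives |y| < 8, and by the triangle inequality |-3y^2 + 23y - 155| ≤ 3·8^2 + 23·8 + 155 = 531.
Hence |(-3y^3 + 2y^2 + 6y + 4) − 1089| ≤ 531|y + 7| < eps provided |y + 7| < eps/531.
Take delta = min(1, eps/531). Then 0 < |y + 7| < delta gives both |y + 7| < 1 and |y + 7| < eps/531, so |(-3y^3 + 2y^2 + 6y + 4) − 1089| < eps.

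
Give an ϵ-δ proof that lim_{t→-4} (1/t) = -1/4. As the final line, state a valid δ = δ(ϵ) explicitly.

δ = min(2, 8ϵ)

Fix ϵ > 0. We seek δ > 0 such that 0 < |t + 4| < δ implies |1/t + 1/4| < ϵ.
|1/t + 1/4| = |-4 − t|/(4·|t|) = |t + 4|/(4|t|).
Require δ ≤ 2 so that |t| > 4 − 2 = 2, hence 4|t| > 8.
Then |1/t + 1/4| < |t + 4|/8, which is < ϵ when |t + 4| < 8ϵ.
Take δ = min(2, 8ϵ). Then 0 < |t + 4| < δ gives both |t + 4| < 2 and |t + 4| < 8ϵ, so |1/t + 1/4| < ϵ.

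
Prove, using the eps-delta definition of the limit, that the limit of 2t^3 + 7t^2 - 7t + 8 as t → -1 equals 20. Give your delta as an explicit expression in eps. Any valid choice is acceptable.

Let eps > 0 be given. We want delta > 0 such that 0 < |t + 1| < delta implies |(2t^3 + 7t^2 - 7t + 8) − 20| < eps.
(2t^3 + 7t^2 - 7t + 8) − 20 = 2t^3 + 7t^2 - 7t - 12 = (t + 1)(2t^2 + 5t - 12).
So |(2t^3 + 7t^2 - 7t + 8) − 20| = |t + 1|·|2t^2 + 5t - 12|.
Require delta ≤ 2. Then |t + 1| < 2 gives |t| < 3, and by the triangle inequality |2t^2 + 5t - 12| ≤ 2·3^2 + 5·3 + 12 = 45.
Hence |(2t^3 + 7t^2 - 7t + 8) − 20| ≤ 45|t + 1| < eps provided |t + 1| < eps/45.
Take delta = min(2, eps/45). Then 0 < |t + 1| < delta gives both |t + 1| < 2 and |t + 1| < eps/45, so |(2t^3 + 7t^2 - 7t + 8) − 20| < eps.

delta = min(2, eps/45)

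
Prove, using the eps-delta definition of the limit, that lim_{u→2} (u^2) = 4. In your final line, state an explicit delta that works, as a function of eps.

delta = min(1, eps/5)

Let eps > 0 be given. We seek delta > 0 with 0 < |u − 2| < delta ⇒ |u^2 − 4| < eps.
Factor: u^2 − 4 = (u − 2)(u + 2), so |u^2 − 4| = |u − 2|·|u + 2|.
Impose delta ≤ 1 so that |u| < 3; then |u + 2| ≤ 5.
Hence |u^2 − 4| ≤ 5|u − 2|, which is < eps once |u − 2| < eps/5.
Take delta = min(1, eps/5). If 0 < |u − 2| < delta then both bounds hold and |u^2 − 4| ≤ 5|u − 2| < 5·(eps/5) = eps.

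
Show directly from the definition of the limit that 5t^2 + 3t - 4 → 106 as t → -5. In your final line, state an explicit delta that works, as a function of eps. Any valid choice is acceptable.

delta = min(1, eps/52)

Let eps > 0. We want delta > 0 such that 0 < |t + 5| < delta implies |(5t^2 + 3t - 4) − 106| < eps.
(5t^2 + 3t - 4) − 106 = 5t^2 + 3t - 110 = (t + 5)(5t - 22).
So |(5t^2 + 3t - 4) − 106| = |t + 5|·|5t - 22|.
Require delta ≤ 1. Then |t + 5| < 1 gives |t| < 6, and by the triangle inequality |5t - 22| ≤ 5·6 + 22 = 52.
Hence |(5t^2 + 3t - 4) − 106| ≤ 52|t + 5| < eps provided |t + 5| < eps/52.
Choosing delta = min(1, eps/52) ensures both conditions, hence |(5t^2 + 3t - 4) − 106| < eps.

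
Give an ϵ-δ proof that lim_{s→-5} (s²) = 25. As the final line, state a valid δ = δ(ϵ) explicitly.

δ = min(1, ϵ/11)

Suppose ϵ > 0. We seek δ > 0 with 0 < |s + 5| < δ ⇒ |s² − 25| < ϵ.
Factor: s² − 25 = (s + 5)(s - 5), so |s² − 25| = |s + 5|·|s - 5|.
Impose δ ≤ 1 so that |s| < 6; then |s - 5| ≤ 11.
Hence |s² − 25| ≤ 11|s + 5|, which is < ϵ once |s + 5| < ϵ/11.
Take δ = min(1, ϵ/11). If 0 < |s + 5| < δ then both bounds hold and |s² − 25| ≤ 11|s + 5| < 11·(ϵ/11) = ϵ.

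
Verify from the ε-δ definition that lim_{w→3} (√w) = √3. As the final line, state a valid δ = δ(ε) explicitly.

δ = min(3, √3·ε)

Suppose ε > 0. We want δ > 0 such that 0 < |w − 3| < δ implies |√w − √3| < ε.
Multiplying by the conjugate, |√w − √3| = |w − 3|/(√w + √3).
Restrict δ ≤ 3 so that |w − 3| < 3 forces w > 0, and then √w + √3 > √3.
Hence |√w − √3| < |w − 3|/√3, which is < ε once |w − 3| < √3·ε.
Take δ = min(3, √3·ε). If 0 < |w − 3| < δ then w > 0 and |√w − √3| < |w − 3|/√3 < ε.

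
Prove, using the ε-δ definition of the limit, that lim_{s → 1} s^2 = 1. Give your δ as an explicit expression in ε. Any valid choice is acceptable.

Suppose ε > 0. We seek δ > 0 with 0 < |s − 1| < δ ⇒ |s^2 − 1| < ε.
Factor: s^2 − 1 = (s − 1)(s + 1), so |s^2 − 1| = |s − 1|·|s + 1|.
Impose δ ≤ 2 so that |s| < 3; then |s + 1| ≤ 4.
Hence |s^2 − 1| ≤ 4|s − 1|, which is < ε once |s − 1| < ε/4.
Take δ = min(2, ε/4). If 0 < |s − 1| < δ then both bounds hold and |s^2 − 1| ≤ 4|s − 1| < 4·(ε/4) = ε.

δ = min(2, ε/4)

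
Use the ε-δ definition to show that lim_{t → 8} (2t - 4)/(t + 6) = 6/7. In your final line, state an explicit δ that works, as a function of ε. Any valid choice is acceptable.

Fix ε > 0. We want δ > 0 with 0 < |t − 8| < δ ⇒ |(2t - 4)/(t + 6) − (6/7)| < ε.
Combining over a common denominator, (2t - 4)/(t + 6) − (6/7) = [(2t - 4)·14 − 12·(t + 6)] / [14·(t + 6)] = 16(t − 8) / (14(t + 6)).
So |(2t - 4)/(t + 6) − (6/7)| = 16|t − 8| / (14·|t + 6|).
Restrict δ ≤ 7. Then |t − 8| < 7 gives |t + 6| = |(t − 8) + 14| ≥ 14 − 7 = 7.
Hence |(2t - 4)/(t + 6) − (6/7)| < 16|t − 8|/(14·7) = (8/49)|t − 8|, which is < ε once |t − 8| < (49/8)ε.
Take δ = min(7, (49/8)ε). Then 0 < |t − 8| < δ forces both bounds, so |(2t - 4)/(t + 6) − (6/7)| < ε.

δ = min(7, (49/8)ε)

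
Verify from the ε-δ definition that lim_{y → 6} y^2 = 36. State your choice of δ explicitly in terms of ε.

δ = min(1, ε/13)

Let ε > 0 be given. We seek δ > 0 with 0 < |y − 6| < δ ⇒ |y^2 − 36| < ε.
Factor: y^2 − 36 = (y − 6)(y + 6), so |y^2 − 36| = |y − 6|·|y + 6|.
Restrict δ ≤ 1. Then |y − 6| < 1 gives |y| < 7, so by the triangle inequality |y + 6| ≤ 7 + 6 = 13.
Hence |y^2 − 36| ≤ 13|y − 6|, which is < ε once |y − 6| < ε/13.
Take δ = min(1, ε/13). If 0 < |y − 6| < δ then both bounds hold and |y^2 − 36| ≤ 13|y − 6| < 13·(ε/13) = ε.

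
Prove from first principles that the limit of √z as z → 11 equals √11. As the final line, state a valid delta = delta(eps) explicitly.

delta = min(11, √11·eps)

Suppose eps > 0. We want delta > 0 such that 0 < |z − 11| < delta implies |√z − √11| < eps.
Multiplying by the conjugate, |√z − √11| = |z − 11|/(√z + √11).
Restrict delta ≤ 11 so that |z − 11| < 11 forces z > 0, and then √z + √11 > √11.
Hence |√z − √11| < |z − 11|/√11, which is < eps once |z − 11| < √11·eps.
Take delta = min(11, √11·eps). If 0 < |z − 11| < delta then z > 0 and |√z − √11| < |z − 11|/√11 < eps.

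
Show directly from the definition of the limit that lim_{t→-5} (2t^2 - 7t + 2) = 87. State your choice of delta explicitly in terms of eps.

Suppose eps > 0. We want delta > 0 such that 0 < |t + 5| < delta implies |(2t^2 - 7t + 2) − 87| < eps.
(2t^2 - 7t + 2) − 87 = 2t^2 - 7t - 85 = (t + 5)(2t - 17).
So |(2t^2 - 7t + 2) − 87| = |t + 5|·|2t - 17|.
Require delta ≤ 1. Then |t + 5| < 1 gives |t| < 6, and by the triangle inequality |2t - 17| ≤ 2·6 + 17 = 29.
Hence |(2t^2 - 7t + 2) − 87| ≤ 29|t + 5| < eps provided |t + 5| < eps/29.
Choosing delta = min(1, eps/29) ensures both conditions, hence |(2t^2 - 7t + 2) − 87| < eps.

delta = min(1, eps/29)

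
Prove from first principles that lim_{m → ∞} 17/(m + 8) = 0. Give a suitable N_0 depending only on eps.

N_0 = 17/eps

Let eps > 0 be given. For m ≥ 1, |17/(m + 8) − 0| = 17/(m + 8) ≤ 17/m.
We need 17/m < eps, i.e. m > 17/eps.
Take N_0 = 17/eps. If m > N_0 then |17/(m + 8)| ≤ 17/m < eps.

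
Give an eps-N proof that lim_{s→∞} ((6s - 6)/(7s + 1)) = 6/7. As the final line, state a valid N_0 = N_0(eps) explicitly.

N_0 = (48/49)/eps

Let eps > 0. We seek N_0 > 0 such that s > N_0 implies |(6s - 6)/(7s + 1) − (6/7)| < eps.
(6s - 6)/(7s + 1) − (6/7) = (7(6s - 6) − 6(7s + 1)) / (7(7s + 1)) = -48/(7(7s + 1)).
For s > 0 we have 7s + 1 > 7s, so |(6s - 6)/(7s + 1) − (6/7)| = 48/(7(7s + 1)) < 48/(7·7s) = (48/49)/s.
Thus |(6s - 6)/(7s + 1) − (6/7)| < eps whenever s > (48/49)/eps.
Take N_0 = (48/49)/eps. If s > N_0 then |(6s - 6)/(7s + 1) − (6/7)| < (48/49)/s < eps.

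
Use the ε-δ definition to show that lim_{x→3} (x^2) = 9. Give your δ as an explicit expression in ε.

δ = min(1, ε/7)

Suppose ε > 0. We seek δ > 0 with 0 < |x − 3| < δ ⇒ |x^2 − 9| < ε.
Factor: x^2 − 9 = (x − 3)(x + 3), so |x^2 − 9| = |x − 3|·|x + 3|.
Restrict δ ≤ 1. Then |x − 3| < 1 gives |x| < 4, so by the triangle inequality |x + 3| ≤ 4 + 3 = 7.
Hence |x^2 − 9| ≤ 7|x − 3|, which is < ε once |x − 3| < ε/7.
Take δ = min(1, ε/7). If 0 < |x − 3| < δ then both bounds hold and |x^2 − 9| ≤ 7|x − 3| < 7·(ε/7) = ε.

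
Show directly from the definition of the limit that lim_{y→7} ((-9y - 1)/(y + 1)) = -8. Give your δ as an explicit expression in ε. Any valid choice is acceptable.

Let ε > 0. We want δ > 0 with 0 < |y − 7| < δ ⇒ |(-9y - 1)/(y + 1) + 8| < ε.
Combining over a common denominator, (-9y - 1)/(y + 1) + 8 = [(-9y - 1)·8 − (-64)·(y + 1)] / [8·(y + 1)] = -8(y − 7) / (8(y + 1)).
So |(-9y - 1)/(y + 1) + 8| = 8|y − 7| / (8·|y + 1|).
Require δ ≤ 4, so |y + 1| ≥ |8| − |y − 7| > 8 − 4 = 4.
Hence |(-9y - 1)/(y + 1) + 8| < 8|y − 7|/(8·4) = (1/4)|y − 7|, which is < ε once |y − 7| < 4ε.
Take δ = min(4, 4ε). Then 0 < |y − 7| < δ forces both bounds, so |(-9y - 1)/(y + 1) + 8| < ε.

δ = min(4, 4ε)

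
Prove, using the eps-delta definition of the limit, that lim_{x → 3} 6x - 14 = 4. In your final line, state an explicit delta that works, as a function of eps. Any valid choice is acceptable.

delta = eps/6

Fix eps > 0. We need delta > 0 so that 0 < |x − 3| < delta implies |(6x - 14) − 4| < eps.
Since (6x - 14) − 4 = 6(x − 3), we have |(6x - 14) − 4| = 6|x − 3|.
Thus it suffices that |x − 3| < eps/6.
Choosing delta = eps/6 gives |(6x - 14) − 4| = 6|x − 3| < eps whenever |x − 3| < delta.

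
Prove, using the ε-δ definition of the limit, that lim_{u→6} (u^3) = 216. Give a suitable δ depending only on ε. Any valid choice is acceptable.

δ = min(2, ε/148)

Let ε > 0. We seek δ > 0 with 0 < |u − 6| < δ ⇒ |u^3 − 216| < ε.
Factor: u^3 − 216 = (u − 6)(u^2 + 6u + 36), so |u^3 − 216| = |u − 6|·|u^2 + 6u + 36|.
Restrict δ ≤ 2. Then |u − 6| < 2 gives |u| < 8, so by the triangle inequality |u^2 + 6u + 36| ≤ 8^2 + 6·8 + 36 = 148.
Hence |u^3 − 216| ≤ 148|u − 6|, which is < ε once |u − 6| < ε/148.
Take δ = min(2, ε/148). If 0 < |u − 6| < δ then both bounds hold and |u^3 − 216| ≤ 148|u − 6| < 148·(ε/148) = ε.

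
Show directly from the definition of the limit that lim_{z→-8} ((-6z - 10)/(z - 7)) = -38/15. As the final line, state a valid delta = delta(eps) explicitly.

Fix eps > 0. We want delta > 0 with 0 < |z + 8| < delta ⇒ |(-6z - 10)/(z - 7) + 38/15| < eps.
Combining over a common denominator, (-6z - 10)/(z - 7) + 38/15 = [(-6z - 10)·(-15) − 38·(z - 7)] / [(-15)·(z - 7)] = 52(z + 8) / ((-15)(z - 7)).
So |(-6z - 10)/(z - 7) + 38/15| = 52|z + 8| / (15·|z − 7|).
Restrict delta ≤ 15/2. Then |z + 8| < 15/2 gives |z − 7| = |(z + 8) + (-15)| ≥ 15 − 15/2 = 15/2.
Hence |(-6z - 10)/(z - 7) + 38/15| < 52|z + 8|/(15·(15/2)) = (104/225)|z + 8|, which is < eps once |z + 8| < (225/104)eps.
Take delta = min(15/2, (225/104)eps). Then 0 < |z + 8| < delta forces both bounds, so |(-6z - 10)/(z - 7) + 38/15| < eps.

delta = min(15/2, (225/104)eps)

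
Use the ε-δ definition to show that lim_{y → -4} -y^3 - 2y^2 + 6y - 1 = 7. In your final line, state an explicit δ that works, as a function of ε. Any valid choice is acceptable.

Fix ε > 0. We want δ > 0 such that 0 < |y + 4| < δ implies |(-y^3 - 2y^2 + 6y - 1) − 7| < ε.
(-y^3 - 2y^2 + 6y - 1) − 7 = -y^3 - 2y^2 + 6y - 8 = (y + 4)(-y^2 + 2y - 2).
So |(-y^3 - 2y^2 + 6y - 1) − 7| = |y + 4|·|-y^2 + 2y - 2|.
Assume first that |y + 4| < 1, so |y| < 5. Then |-y^2 + 2y - 2| ≤ 5^2 + 2·5 + 2 = 37.
Hence |(-y^3 - 2y^2 + 6y - 1) − 7| ≤ 37|y + 4| < ε provided |y + 4| < ε/37.
Choosing δ = min(1, ε/37) ensures both conditions, hence |(-y^3 - 2y^2 + 6y - 1) − 7| < ε.

δ = min(1, ε/37)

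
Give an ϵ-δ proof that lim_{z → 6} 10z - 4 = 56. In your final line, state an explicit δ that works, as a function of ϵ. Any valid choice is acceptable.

δ = ϵ/10

Let ϵ > 0. We need δ > 0 so that 0 < |z − 6| < δ implies |(10z - 4) − 56| < ϵ.
|(10z - 4) − 56| = |10z - 60| = 10|z − 6|.
So 10|z − 6| < ϵ exactly when |z − 6| < ϵ/10.
Choosing δ = ϵ/10 gives |(10z - 4) − 56| = 10|z − 6| < ϵ whenever |z − 6| < δ.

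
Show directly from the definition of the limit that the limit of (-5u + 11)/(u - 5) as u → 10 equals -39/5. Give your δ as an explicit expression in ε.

δ = min(5/2, (25/28)ε)

Suppose ε > 0. We want δ > 0 with 0 < |u − 10| < δ ⇒ |(-5u + 11)/(u - 5) + 39/5| < ε.
Combining over a common denominator, (-5u + 11)/(u - 5) + 39/5 = [(-5u + 11)·5 − (-39)·(u - 5)] / [5·(u - 5)] = 14(u − 10) / (5(u - 5)).
So |(-5u + 11)/(u - 5) + 39/5| = 14|u − 10| / (5·|u − 5|).
Restrict δ ≤ 5/2. Then |u − 10| < 5/2 gives |u − 5| = |(u − 10) + 5| ≥ 5 − 5/2 = 5/2.
Hence |(-5u + 11)/(u - 5) + 39/5| < 14|u − 10|/(5·(5/2)) = (28/25)|u − 10|, which is < ε once |u − 10| < (25/28)ε.
Take δ = min(5/2, (25/28)ε). Then 0 < |u − 10| < δ forces both bounds, so |(-5u + 11)/(u - 5) + 39/5| < ε.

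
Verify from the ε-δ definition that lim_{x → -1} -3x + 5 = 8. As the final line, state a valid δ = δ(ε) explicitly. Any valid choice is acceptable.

Fix ε > 0. We need δ > 0 so that 0 < |x + 1| < δ implies |(-3x + 5) − 8| < ε.
|(-3x + 5) − 8| = |-3x - 3| = 3|x + 1|.
Thus it suffices that |x + 1| < ε/3.
Take δ = ε/3. If 0 < |x + 1| < δ then |(-3x + 5) − 8| = 3|x + 1| < 3·(ε/3) = ε.

δ = ε/3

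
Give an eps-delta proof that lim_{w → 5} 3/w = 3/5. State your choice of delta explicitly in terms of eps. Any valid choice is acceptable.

delta = min(5/2, (25/6)eps)

Suppose eps > 0. We seek delta > 0 such that 0 < |w − 5| < delta implies |3/w − (3/5)| < eps.
|3/w − (3/5)| = 3·|5 − w|/(5·|w|) = 3|w − 5|/(5|w|).
Restrict delta ≤ 5/2. Then |w − 5| < 5/2 gives |w| > 5/2, so 5|w| > 25/2.
Then |3/w − (3/5)| < 3|w − 5|/(25/2), which is < eps when |w − 5| < (25/6)eps.
Take delta = min(5/2, (25/6)eps). Then 0 < |w − 5| < delta gives both |w − 5| < 5/2 and |w − 5| < (25/6)eps, so |3/w − (3/5)| < eps.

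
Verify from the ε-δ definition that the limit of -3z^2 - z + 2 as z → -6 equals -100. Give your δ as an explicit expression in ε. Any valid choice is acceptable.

Suppose ε > 0. We want δ > 0 such that 0 < |z + 6| < δ implies |(-3z^2 - z + 2) + 100| < ε.
(-3z^2 - z + 2) + 100 = -3z^2 - z + 102 = (z + 6)(-3z + 17).
So |(-3z^2 - z + 2) + 100| = |z + 6|·|-3z + 17|.
Require δ ≤ 1. Then |z + 6| < 1 gives |z| < 7, and by the triangle inequality |-3z + 17| ≤ 3·7 + 17 = 38.
Hence |(-3z^2 - z + 2) + 100| ≤ 38|z + 6| < ε provided |z + 6| < ε/38.
Choosing δ = min(1, ε/38) ensures both conditions, hence |(-3z^2 - z + 2) + 100| < ε.

δ = min(1, ε/38)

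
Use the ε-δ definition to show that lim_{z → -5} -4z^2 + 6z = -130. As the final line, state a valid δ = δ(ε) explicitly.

Fix ε > 0. We want δ > 0 such that 0 < |z + 5| < δ implies |(-4z^2 + 6z) + 130| < ε.
(-4z^2 + 6z) + 130 = -4z^2 + 6z + 130 = (z + 5)(-4z + 26).
So |(-4z^2 + 6z) + 130| = |z + 5|·|-4z + 26|.
Require δ ≤ 1. Then |z + 5| < 1 gives |z| < 6, and by the triangle inequality |-4z + 26| ≤ 4·6 + 26 = 50.
Hence |(-4z^2 + 6z) + 130| ≤ 50|z + 5| < ε provided |z + 5| < ε/50.
Choosing δ = min(1, ε/50) ensures both conditions, hence |(-4z^2 + 6z) + 130| < ε.

δ = min(1, ε/50)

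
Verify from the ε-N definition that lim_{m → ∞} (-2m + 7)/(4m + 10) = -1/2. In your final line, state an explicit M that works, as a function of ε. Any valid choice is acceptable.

Let ε > 0 be given. For m ≥ 1, |(-2m + 7)/(4m + 10) + 1/2| = |48|/(4(4m + 10)) = 48/(4(4m + 10)).
Since 4m + 10 ≥ 4m for m ≥ 1, this is ≤ 48/(4·4m) = 3/m.
So |(-2m + 7)/(4m + 10) + 1/2| < ε whenever m > 3/ε.
Take M = 3/ε. If m > M then |(-2m + 7)/(4m + 10) + 1/2| ≤ 3/m < ε.

M = 3/ε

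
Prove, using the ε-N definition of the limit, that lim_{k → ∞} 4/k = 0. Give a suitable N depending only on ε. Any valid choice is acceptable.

Suppose ε > 0. For k ≥ 1, |4/k − 0| = 4/(k) ≤ 4/k.
We need 4/k < ε, i.e. k > 4/ε.
Take N = 4/ε. If k > N then |4/k| ≤ 4/k < ε.

N = 4/ε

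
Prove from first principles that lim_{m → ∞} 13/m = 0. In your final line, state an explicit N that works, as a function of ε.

Fix ε > 0. For m ≥ 1, |13/m − 0| = 13/(m) ≤ 13/m.
We need 13/m < ε, i.e. m > 13/ε.
Take N = 13/ε. If m > N then |13/m| ≤ 13/m < ε.

N = 13/ε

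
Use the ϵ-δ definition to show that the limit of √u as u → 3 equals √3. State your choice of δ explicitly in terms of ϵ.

Suppose ϵ > 0. We want δ > 0 such that 0 < |u − 3| < δ implies |√u − √3| < ϵ.
Multiplying by the conjugate, |√u − √3| = |u − 3|/(√u + √3).
Restrict δ ≤ 3 so that |u − 3| < 3 forces u > 0, and then √u + √3 > √3.
Hence |√u − √3| < |u − 3|/√3, which is < ϵ once |u − 3| < √3·ϵ.
Take δ = min(3, √3·ϵ). If 0 < |u − 3| < δ then u > 0 and |√u − √3| < |u − 3|/√3 < ϵ.

δ = min(3, √3·ϵ)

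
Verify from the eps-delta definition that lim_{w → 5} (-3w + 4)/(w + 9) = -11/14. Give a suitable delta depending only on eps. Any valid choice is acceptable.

Let eps > 0. We want delta > 0 with 0 < |w − 5| < delta ⇒ |(-3w + 4)/(w + 9) + 11/14| < eps.
Combining over a common denominator, (-3w + 4)/(w + 9) + 11/14 = [(-3w + 4)·14 − (-11)·(w + 9)] / [14·(w + 9)] = -31(w − 5) / (14(w + 9)).
So |(-3w + 4)/(w + 9) + 11/14| = 31|w − 5| / (14·|w + 9|).
Require delta ≤ 7, so |w + 9| ≥ |14| − |w − 5| > 14 − 7 = 7.
Hence |(-3w + 4)/(w + 9) + 11/14| < 31|w − 5|/(14·7) = (31/98)|w − 5|, which is < eps once |w − 5| < (98/31)eps.
Take delta = min(7, (98/31)eps). Then 0 < |w − 5| < delta forces both bounds, so |(-3w + 4)/(w + 9) + 11/14| < eps.

delta = min(7, (98/31)eps)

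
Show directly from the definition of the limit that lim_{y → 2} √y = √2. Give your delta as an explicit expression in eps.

Let eps > 0. We want delta > 0 such that 0 < |y − 2| < delta implies |√y − √2| < eps.
Rationalise: √y − √2 = (y − 2)/(√y + √2), so |√y − √2| = |y − 2|/(√y + √2).
Restrict delta ≤ 2 so that |y − 2| < 2 forces y > 0, and then √y + √2 > √2.
Hence |√y − √2| < |y − 2|/√2, which is < eps once |y − 2| < √2·eps.
Take delta = min(2, √2·eps). If 0 < |y − 2| < delta then y > 0 and |√y − √2| < |y − 2|/√2 < eps.

delta = min(2, √2·eps)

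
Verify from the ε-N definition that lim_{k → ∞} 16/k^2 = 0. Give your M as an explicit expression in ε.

Suppose ε > 0. For k ≥ 1, |16/k^2 − 0| = 16/k^2.
16/k^2 < ε ⇔ k^2 > 16/ε ⇔ k > (16/ε)^{1/2}.
Take M = (16/ε)^{1/2}. Then k > M implies 16/k^2 < ε.

M = (16/ε)^{1/2}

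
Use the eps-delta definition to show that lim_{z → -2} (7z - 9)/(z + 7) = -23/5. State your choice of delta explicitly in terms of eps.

delta = min(5/2, (25/116)eps)

Let eps > 0 be given. We want delta > 0 with 0 < |z + 2| < delta ⇒ |(7z - 9)/(z + 7) + 23/5| < eps.
Combining over a common denominator, (7z - 9)/(z + 7) + 23/5 = [(7z - 9)·5 − (-23)·(z + 7)] / [5·(z + 7)] = 58(z + 2) / (5(z + 7)).
So |(7z - 9)/(z + 7) + 23/5| = 58|z + 2| / (5·|z + 7|).
Require delta ≤ 5/2, so |z + 7| ≥ |5| − |z + 2| > 5 − 5/2 = 5/2.
Hence |(7z - 9)/(z + 7) + 23/5| < 58|z + 2|/(5·(5/2)) = (116/25)|z + 2|, which is < eps once |z + 2| < (25/116)eps.
Take delta = min(5/2, (25/116)eps). Then 0 < |z + 2| < delta forces both bounds, so |(7z - 9)/(z + 7) + 23/5| < eps.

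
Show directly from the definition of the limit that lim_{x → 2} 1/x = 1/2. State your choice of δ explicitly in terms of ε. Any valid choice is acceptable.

δ = min(1, 2ε)

Suppose ε > 0. We seek δ > 0 such that 0 < |x − 2| < δ implies |1/x − (1/2)| < ε.
|1/x − (1/2)| = |2 − x|/(2·|x|) = |x − 2|/(2|x|).
Require δ ≤ 1 so that |x| > 2 − 1 = 1, hence 2|x| > 2.
Then |1/x − (1/2)| < |x − 2|/2, which is < ε when |x − 2| < 2ε.
Take δ = min(1, 2ε). Then 0 < |x − 2| < δ gives both |x − 2| < 1 and |x − 2| < 2ε, so |1/x − (1/2)| < ε.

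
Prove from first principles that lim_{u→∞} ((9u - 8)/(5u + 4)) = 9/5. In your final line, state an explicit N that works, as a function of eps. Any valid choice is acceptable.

Let eps > 0. We seek N > 0 such that u > N implies |(9u - 8)/(5u + 4) − (9/5)| < eps.
(9u - 8)/(5u + 4) − (9/5) = (5(9u - 8) − 9(5u + 4)) / (5(5u + 4)) = -76/(5(5u + 4)).
For u > 0 we have 5u + 4 > 5u, so |(9u - 8)/(5u + 4) − (9/5)| = 76/(5(5u + 4)) < 76/(5·5u) = (76/25)/u.
Thus |(9u - 8)/(5u + 4) − (9/5)| < eps whenever u > (76/25)/eps.
Take N = (76/25)/eps. If u > N then |(9u - 8)/(5u + 4) − (9/5)| < (76/25)/u < eps.

N = (76/25)/eps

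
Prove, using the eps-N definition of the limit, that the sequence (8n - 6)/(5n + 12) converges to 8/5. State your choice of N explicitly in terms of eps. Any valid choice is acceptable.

Fix eps > 0. For n ≥ 1, |(8n - 6)/(5n + 12) − (8/5)| = |-126|/(5(5n + 12)) = 126/(5(5n + 12)).
Since 5n + 12 ≥ 5n for n ≥ 1, this is ≤ 126/(5·5n) = (126/25)/n.
So |(8n - 6)/(5n + 12) − (8/5)| < eps whenever n > (126/25)/eps.
Take N = (126/25)/eps. If n > N then |(8n - 6)/(5n + 12) − (8/5)| ≤ (126/25)/n < eps.

N = (126/25)/eps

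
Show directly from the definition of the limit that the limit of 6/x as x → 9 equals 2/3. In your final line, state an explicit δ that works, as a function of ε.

Let ε > 0. We seek δ > 0 such that 0 < |x − 9| < δ implies |6/x − (2/3)| < ε.
|6/x − (2/3)| = 6·|9 − x|/(9·|x|) = 6|x − 9|/(9|x|).
Require δ ≤ 9/2 so that |x| > 9 − 9/2 = 9/2, hence 9|x| > 81/2.
Then |6/x − (2/3)| < 6|x − 9|/(81/2), which is < ε when |x − 9| < (27/4)ε.
Take δ = min(9/2, (27/4)ε). Then 0 < |x − 9| < δ gives both |x − 9| < 9/2 and |x − 9| < (27/4)ε, so |6/x − (2/3)| < ε.

δ = min(9/2, (27/4)ε)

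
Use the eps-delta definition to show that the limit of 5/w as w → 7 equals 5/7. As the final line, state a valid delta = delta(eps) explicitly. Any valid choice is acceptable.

Let eps > 0 be given. We seek delta > 0 such that 0 < |w − 7| < delta implies |5/w − (5/7)| < eps.
|5/w − (5/7)| = 5·|7 − w|/(7·|w|) = 5|w − 7|/(7|w|).
Require delta ≤ 7/2 so that |w| > 7 − 7/2 = 7/2, hence 7|w| > 49/2.
Then |5/w − (5/7)| < 5|w − 7|/(49/2), which is < eps when |w − 7| < (49/10)eps.
Take delta = min(7/2, (49/10)eps). Then 0 < |w − 7| < delta gives both |w − 7| < 7/2 and |w − 7| < (49/10)eps, so |5/w − (5/7)| < eps.

delta = min(7/2, (49/10)eps)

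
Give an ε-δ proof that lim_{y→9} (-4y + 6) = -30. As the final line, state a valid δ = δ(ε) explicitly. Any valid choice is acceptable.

δ = ε/4

Let ε > 0. We need δ > 0 so that 0 < |y − 9| < δ implies |(-4y + 6) + 30| < ε.
Since (-4y + 6) + 30 = -4(y − 9), we have |(-4y + 6) + 30| = 4|y − 9|.
Thus it suffices that |y − 9| < ε/4.
Take δ = ε/4. If 0 < |y − 9| < δ then |(-4y + 6) + 30| = 4|y − 9| < 4·(ε/4) = ε.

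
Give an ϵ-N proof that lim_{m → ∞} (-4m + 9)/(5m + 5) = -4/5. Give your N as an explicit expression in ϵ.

N = (13/5)/ϵ

Fix ϵ > 0. For m ≥ 1, |(-4m + 9)/(5m + 5) + 4/5| = |65|/(5(5m + 5)) = 65/(5(5m + 5)).
Since 5m + 5 ≥ 5m for m ≥ 1, this is ≤ 65/(5·5m) = (13/5)/m.
So |(-4m + 9)/(5m + 5) + 4/5| < ϵ whenever m > (13/5)/ϵ.
Take N = (13/5)/ϵ. If m > N then |(-4m + 9)/(5m + 5) + 4/5| ≤ (13/5)/m < ϵ.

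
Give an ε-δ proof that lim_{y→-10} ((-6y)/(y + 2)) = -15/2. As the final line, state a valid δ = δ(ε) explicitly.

δ = min(4, (8/3)ε)

Suppose ε > 0. We want δ > 0 with 0 < |y + 10| < δ ⇒ |(-6y)/(y + 2) + 15/2| < ε.
Combining over a common denominator, (-6y)/(y + 2) + 15/2 = [(-6y)·(-8) − 60·(y + 2)] / [(-8)·(y + 2)] = -12(y + 10) / ((-8)(y + 2)).
So |(-6y)/(y + 2) + 15/2| = 12|y + 10| / (8·|y + 2|).
Restrict δ ≤ 4. Then |y + 10| < 4 gives |y + 2| = |(y + 10) + (-8)| ≥ 8 − 4 = 4.
Hence |(-6y)/(y + 2) + 15/2| < 12|y + 10|/(8·4) = (3/8)|y + 10|, which is < ε once |y + 10| < (8/3)ε.
Take δ = min(4, (8/3)ε). Then 0 < |y + 10| < δ forces both bounds, so |(-6y)/(y + 2) + 15/2| < ε.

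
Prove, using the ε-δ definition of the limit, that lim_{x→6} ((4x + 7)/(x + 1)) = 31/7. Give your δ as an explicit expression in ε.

Fix ε > 0. We want δ > 0 with 0 < |x − 6| < δ ⇒ |(4x + 7)/(x + 1) − (31/7)| < ε.
Combining over a common denominator, (4x + 7)/(x + 1) − (31/7) = [(4x + 7)·7 − 31·(x + 1)] / [7·(x + 1)] = -3(x − 6) / (7(x + 1)).
So |(4x + 7)/(x + 1) − (31/7)| = 3|x − 6| / (7·|x + 1|).
Require δ ≤ 7/2, so |x + 1| ≥ |7| − |x − 6| > 7 − 7/2 = 7/2.
Hence |(4x + 7)/(x + 1) − (31/7)| < 3|x − 6|/(7·(7/2)) = (6/49)|x − 6|, which is < ε once |x − 6| < (49/6)ε.
Take δ = min(7/2, (49/6)ε). Then 0 < |x − 6| < δ forces both bounds, so |(4x + 7)/(x + 1) − (31/7)| < ε.

δ = min(7/2, (49/6)ε)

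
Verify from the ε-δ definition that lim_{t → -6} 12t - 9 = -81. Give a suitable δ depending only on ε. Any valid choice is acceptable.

Let ε > 0 be given. We need δ > 0 so that 0 < |t + 6| < δ implies |(12t - 9) + 81| < ε.
|(12t - 9) + 81| = |12t + 72| = 12|t + 6|.
So 12|t + 6| < ε exactly when |t + 6| < ε/12.
Choosing δ = ε/12 gives |(12t - 9) + 81| = 12|t + 6| < ε whenever |t + 6| < δ.

δ = ε/12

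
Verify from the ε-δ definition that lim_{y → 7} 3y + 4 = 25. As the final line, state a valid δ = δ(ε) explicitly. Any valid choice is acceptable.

δ = ε/3

Let ε > 0 be given. We need δ > 0 so that 0 < |y − 7| < δ implies |(3y + 4) − 25| < ε.
|(3y + 4) − 25| = |3y - 21| = 3|y − 7|.
Thus it suffices that |y − 7| < ε/3.
Choosing δ = ε/3 gives |(3y + 4) − 25| = 3|y − 7| < ε whenever |y − 7| < δ.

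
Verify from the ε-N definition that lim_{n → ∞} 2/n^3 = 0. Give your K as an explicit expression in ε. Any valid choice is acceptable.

Fix ε > 0. For n ≥ 1, |2/n^3 − 0| = 2/n^3.
2/n^3 < ε ⇔ n^3 > 2/ε ⇔ n > (2/ε)^{1/3}.
Take K = (2/ε)^{1/3}. Then n > K implies 2/n^3 < ε.

K = (2/ε)^{1/3}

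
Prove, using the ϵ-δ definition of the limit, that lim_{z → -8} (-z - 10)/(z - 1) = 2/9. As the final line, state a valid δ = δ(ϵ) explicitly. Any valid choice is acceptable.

δ = min(9/2, (81/22)ϵ)

Suppose ϵ > 0. We want δ > 0 with 0 < |z + 8| < δ ⇒ |(-z - 10)/(z - 1) − (2/9)| < ϵ.
Combining over a common denominator, (-z - 10)/(z - 1) − (2/9) = [(-z - 10)·(-9) − (-2)·(z - 1)] / [(-9)·(z - 1)] = 11(z + 8) / ((-9)(z - 1)).
So |(-z - 10)/(z - 1) − (2/9)| = 11|z + 8| / (9·|z − 1|).
Require δ ≤ 9/2, so |z − 1| ≥ |-9| − |z + 8| > 9 − 9/2 = 9/2.
Hence |(-z - 10)/(z - 1) − (2/9)| < 11|z + 8|/(9·(9/2)) = (22/81)|z + 8|, which is < ϵ once |z + 8| < (81/22)ϵ.
Take δ = min(9/2, (81/22)ϵ). Then 0 < |z + 8| < δ forces both bounds, so |(-z - 10)/(z - 1) − (2/9)| < ϵ.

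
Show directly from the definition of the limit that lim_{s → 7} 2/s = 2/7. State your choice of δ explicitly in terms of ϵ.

Let ϵ > 0. We seek δ > 0 such that 0 < |s − 7| < δ implies |2/s − (2/7)| < ϵ.
|2/s − (2/7)| = 2·|7 − s|/(7·|s|) = 2|s − 7|/(7|s|).
Require δ ≤ 7/2 so that |s| > 7 − 7/2 = 7/2, hence 7|s| > 49/2.
Then |2/s − (2/7)| < 2|s − 7|/(49/2), which is < ϵ when |s − 7| < (49/4)ϵ.
Take δ = min(7/2, (49/4)ϵ). Then 0 < |s − 7| < δ gives both |s − 7| < 7/2 and |s − 7| < (49/4)ϵ, so |2/s − (2/7)| < ϵ.

δ = min(7/2, (49/4)ϵ)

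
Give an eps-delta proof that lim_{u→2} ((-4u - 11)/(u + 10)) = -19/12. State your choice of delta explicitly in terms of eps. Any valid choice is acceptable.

Fix eps > 0. We want delta > 0 with 0 < |u − 2| < delta ⇒ |(-4u - 11)/(u + 10) + 19/12| < eps.
Combining over a common denominator, (-4u - 11)/(u + 10) + 19/12 = [(-4u - 11)·12 − (-19)·(u + 10)] / [12·(u + 10)] = -29(u − 2) / (12(u + 10)).
So |(-4u - 11)/(u + 10) + 19/12| = 29|u − 2| / (12·|u + 10|).
Restrict delta ≤ 6. Then |u − 2| < 6 gives |u + 10| = |(u − 2) + 12| ≥ 12 − 6 = 6.
Hence |(-4u - 11)/(u + 10) + 19/12| < 29|u − 2|/(12·6) = (29/72)|u − 2|, which is < eps once |u − 2| < (72/29)eps.
Take delta = min(6, (72/29)eps). Then 0 < |u − 2| < delta forces both bounds, so |(-4u - 11)/(u + 10) + 19/12| < eps.

delta = min(6, (72/29)eps)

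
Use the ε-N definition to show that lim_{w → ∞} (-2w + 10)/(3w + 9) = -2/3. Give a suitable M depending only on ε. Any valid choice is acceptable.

M = (16/3)/ε

Let ε > 0. We seek M > 0 such that w > M implies |(-2w + 10)/(3w + 9) + 2/3| < ε.
(-2w + 10)/(3w + 9) + 2/3 = (3(-2w + 10) − (-2)(3w + 9)) / (3(3w + 9)) = 48/(3(3w + 9)).
For w > 0 we have 3w + 9 > 3w, so |(-2w + 10)/(3w + 9) + 2/3| = 48/(3(3w + 9)) < 48/(3·3w) = (16/3)/w.
Thus |(-2w + 10)/(3w + 9) + 2/3| < ε whenever w > (16/3)/ε.
Take M = (16/3)/ε. If w > M then |(-2w + 10)/(3w + 9) + 2/3| < (16/3)/w < ε.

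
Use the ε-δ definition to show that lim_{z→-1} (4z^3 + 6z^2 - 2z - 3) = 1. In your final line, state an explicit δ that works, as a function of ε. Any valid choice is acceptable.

δ = min(1, ε/24)

Let ε > 0 be given. We want δ > 0 such that 0 < |z + 1| < δ implies |(4z^3 + 6z^2 - 2z - 3) − 1| < ε.
(4z^3 + 6z^2 - 2z - 3) − 1 = 4z^3 + 6z^2 - 2z - 4 = (z + 1)(4z^2 + 2z - 4).
So |(4z^3 + 6z^2 - 2z - 3) − 1| = |z + 1|·|4z^2 + 2z - 4|.
Require δ ≤ 1. Then |z + 1| < 1 gives |z| < 2, and by the triangle inequality |4z^2 + 2z - 4| ≤ 4·2^2 + 2·2 + 4 = 24.
Hence |(4z^3 + 6z^2 - 2z - 3) − 1| ≤ 24|z + 1| < ε provided |z + 1| < ε/24.
Choosing δ = min(1, ε/24) ensures both conditions, hence |(4z^3 + 6z^2 - 2z - 3) − 1| < ε.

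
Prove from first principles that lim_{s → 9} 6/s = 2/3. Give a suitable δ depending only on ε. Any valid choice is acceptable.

Let ε > 0. We seek δ > 0 such that 0 < |s − 9| < δ implies |6/s − (2/3)| < ε.
|6/s − (2/3)| = 6·|9 − s|/(9·|s|) = 6|s − 9|/(9|s|).
Require δ ≤ 9/2 so that |s| > 9 − 9/2 = 9/2, hence 9|s| > 81/2.
Then |6/s − (2/3)| < 6|s − 9|/(81/2), which is < ε when |s − 9| < (27/4)ε.
Take δ = min(9/2, (27/4)ε). Then 0 < |s − 9| < δ gives both |s − 9| < 9/2 and |s − 9| < (27/4)ε, so |6/s − (2/3)| < ε.

δ = min(9/2, (27/4)ε)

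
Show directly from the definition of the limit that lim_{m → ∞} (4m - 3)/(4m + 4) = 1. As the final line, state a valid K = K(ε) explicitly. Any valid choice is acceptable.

Suppose ε > 0. For m ≥ 1, |(4m - 3)/(4m + 4) − 1| = |-28|/(4(4m + 4)) = 28/(4(4m + 4)).
Since 4m + 4 ≥ 4m for m ≥ 1, this is ≤ 28/(4·4m) = (7/4)/m.
So |(4m - 3)/(4m + 4) − 1| < ε whenever m > (7/4)/ε.
Take K = (7/4)/ε. If m > K then |(4m - 3)/(4m + 4) − 1| ≤ (7/4)/m < ε.

K = (7/4)/ε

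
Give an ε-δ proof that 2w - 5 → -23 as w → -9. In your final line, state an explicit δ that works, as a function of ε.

Suppose ε > 0. We need δ > 0 so that 0 < |w + 9| < δ implies |(2w - 5) + 23| < ε.
|(2w - 5) + 23| = |2w + 18| = 2|w + 9|.
So 2|w + 9| < ε exactly when |w + 9| < ε/2.
Take δ = ε/2. If 0 < |w + 9| < δ then |(2w - 5) + 23| = 2|w + 9| < 2·(ε/2) = ε.

δ = ε/2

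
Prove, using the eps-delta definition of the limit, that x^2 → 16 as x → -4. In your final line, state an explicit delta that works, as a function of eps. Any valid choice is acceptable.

Let eps > 0 be given. We seek delta > 0 with 0 < |x + 4| < delta ⇒ |x^2 − 16| < eps.
Factor: x^2 − 16 = (x + 4)(x - 4), so |x^2 − 16| = |x + 4|·|x - 4|.
Restrict delta ≤ 1. Then |x + 4| < 1 gives |x| < 5, so by the triangle inequality |x - 4| ≤ 5 + 4 = 9.
Hence |x^2 − 16| ≤ 9|x + 4|, which is < eps once |x + 4| < eps/9.
Take delta = min(1, eps/9). If 0 < |x + 4| < delta then both bounds hold and |x^2 − 16| ≤ 9|x + 4| < 9·(eps/9) = eps.

delta = min(1, eps/9)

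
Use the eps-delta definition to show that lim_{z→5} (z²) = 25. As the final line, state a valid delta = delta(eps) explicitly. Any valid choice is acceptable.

delta = min(1, eps/11)

Fix eps > 0. We seek delta > 0 with 0 < |z − 5| < delta ⇒ |z² − 25| < eps.
Factor: z² − 25 = (z − 5)(z + 5), so |z² − 25| = |z − 5|·|z + 5|.
Restrict delta ≤ 1. Then |z − 5| < 1 gives |z| < 6, so by the triangle inequality |z + 5| ≤ 6 + 5 = 11.
Hence |z² − 25| ≤ 11|z − 5|, which is < eps once |z − 5| < eps/11.
Take delta = min(1, eps/11). If 0 < |z − 5| < delta then both bounds hold and |z² − 25| ≤ 11|z − 5| < 11·(eps/11) = eps.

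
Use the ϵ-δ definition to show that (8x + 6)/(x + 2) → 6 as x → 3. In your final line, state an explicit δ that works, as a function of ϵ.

Suppose ϵ > 0. We want δ > 0 with 0 < |x − 3| < δ ⇒ |(8x + 6)/(x + 2) − 6| < ϵ.
Combining over a common denominator, (8x + 6)/(x + 2) − 6 = [(8x + 6)·5 − 30·(x + 2)] / [5·(x + 2)] = 10(x − 3) / (5(x + 2)).
So |(8x + 6)/(x + 2) − 6| = 10|x − 3| / (5·|x + 2|).
Require δ ≤ 5/2, so |x + 2| ≥ |5| − |x − 3| > 5 − 5/2 = 5/2.
Hence |(8x + 6)/(x + 2) − 6| < 10|x − 3|/(5·(5/2)) = (4/5)|x − 3|, which is < ϵ once |x − 3| < (5/4)ϵ.
Take δ = min(5/2, (5/4)ϵ). Then 0 < |x − 3| < δ forces both bounds, so |(8x + 6)/(x + 2) − 6| < ϵ.

δ = min(5/2, (5/4)ϵ)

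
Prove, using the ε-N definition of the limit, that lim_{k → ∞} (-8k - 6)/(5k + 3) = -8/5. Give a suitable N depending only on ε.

N = (6/25)/ε

Fix ε > 0. For k ≥ 1, |(-8k - 6)/(5k + 3) + 8/5| = |-6|/(5(5k + 3)) = 6/(5(5k + 3)).
Since 5k + 3 ≥ 5k for k ≥ 1, this is ≤ 6/(5·5k) = (6/25)/k.
So |(-8k - 6)/(5k + 3) + 8/5| < ε whenever k > (6/25)/ε.
Take N = (6/25)/ε. If k > N then |(-8k - 6)/(5k + 3) + 8/5| ≤ (6/25)/k < ε.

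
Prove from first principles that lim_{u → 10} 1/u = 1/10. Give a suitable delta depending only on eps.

Suppose eps > 0. We seek delta > 0 such that 0 < |u − 10| < delta implies |1/u − (1/10)| < eps.
|1/u − (1/10)| = |10 − u|/(10·|u|) = |u − 10|/(10|u|).
Restrict delta ≤ 5. Then |u − 10| < 5 gives |u| > 5, so 10|u| > 50.
Then |1/u − (1/10)| < |u − 10|/50, which is < eps when |u − 10| < 50eps.
Take delta = min(5, 50eps). Then 0 < |u − 10| < delta gives both |u − 10| < 5 and |u − 10| < 50eps, so |1/u − (1/10)| < eps.

delta = min(5, 50eps)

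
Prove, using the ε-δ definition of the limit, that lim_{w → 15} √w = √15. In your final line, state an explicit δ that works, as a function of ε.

Suppose ε > 0. We want δ > 0 such that 0 < |w − 15| < δ implies |√w − √15| < ε.
Multiplying by the conjugate, |√w − √15| = |w − 15|/(√w + √15).
Restrict δ ≤ 15 so that |w − 15| < 15 forces w > 0, and then √w + √15 > √15.
Hence |√w − √15| < |w − 15|/√15, which is < ε once |w − 15| < √15·ε.
Take δ = min(15, √15·ε). If 0 < |w − 15| < δ then w > 0 and |√w − √15| < |w − 15|/√15 < ε.

δ = min(15, √15·ε)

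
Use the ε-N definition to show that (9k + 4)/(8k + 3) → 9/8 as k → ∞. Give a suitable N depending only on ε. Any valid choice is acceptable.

N = (5/64)/ε

Let ε > 0. For k ≥ 1, |(9k + 4)/(8k + 3) − (9/8)| = |5|/(8(8k + 3)) = 5/(8(8k + 3)).
Since 8k + 3 ≥ 8k for k ≥ 1, this is ≤ 5/(8·8k) = (5/64)/k.
So |(9k + 4)/(8k + 3) − (9/8)| < ε whenever k > (5/64)/ε.
Take N = (5/64)/ε. If k > N then |(9k + 4)/(8k + 3) − (9/8)| ≤ (5/64)/k < ε.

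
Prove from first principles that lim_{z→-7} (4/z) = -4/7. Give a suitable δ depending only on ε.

Let ε > 0 be given. We seek δ > 0 such that 0 < |z + 7| < δ implies |4/z + 4/7| < ε.
|4/z + 4/7| = 4·|-7 − z|/(7·|z|) = 4|z + 7|/(7|z|).
Restrict δ ≤ 7/2. Then |z + 7| < 7/2 gives |z| > 7/2, so 7|z| > 49/2.
Then |4/z + 4/7| < 4|z + 7|/(49/2), which is < ε when |z + 7| < (49/8)ε.
Take δ = min(7/2, (49/8)ε). Then 0 < |z + 7| < δ gives both |z + 7| < 7/2 and |z + 7| < (49/8)ε, so |4/z + 4/7| < ε.

δ = min(7/2, (49/8)ε)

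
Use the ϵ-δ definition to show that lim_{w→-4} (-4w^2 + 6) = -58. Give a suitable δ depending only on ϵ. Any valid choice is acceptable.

δ = min(1, ϵ/36)

Suppose ϵ > 0. We want δ > 0 such that 0 < |w + 4| < δ implies |(-4w^2 + 6) + 58| < ϵ.
(-4w^2 + 6) + 58 = -4w^2 + 64 = (w + 4)(-4w + 16).
So |(-4w^2 + 6) + 58| = |w + 4|·|-4w + 16|.
Assume first that |w + 4| < 1, so |w| < 5. Then |-4w + 16| ≤ 4·5 + 16 = 36.
Hence |(-4w^2 + 6) + 58| ≤ 36|w + 4| < ϵ provided |w + 4| < ϵ/36.
Choosing δ = min(1, ϵ/36) ensures both conditions, hence |(-4w^2 + 6) + 58| < ϵ.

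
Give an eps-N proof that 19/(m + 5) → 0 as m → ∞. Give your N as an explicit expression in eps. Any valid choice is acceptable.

N = 19/eps

Let eps > 0 be given. For m ≥ 1, |19/(m + 5) − 0| = 19/(m + 5) ≤ 19/m.
We need 19/m < eps, i.e. m > 19/eps.
Take N = 19/eps. If m > N then |19/(m + 5)| ≤ 19/m < eps.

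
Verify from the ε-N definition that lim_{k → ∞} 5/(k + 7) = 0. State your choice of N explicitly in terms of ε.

N = 5/ε

Fix ε > 0. For k ≥ 1, |5/(k + 7) − 0| = 5/(k + 7) ≤ 5/k.
We need 5/k < ε, i.e. k > 5/ε.
Take N = 5/ε. If k > N then |5/(k + 7)| ≤ 5/k < ε.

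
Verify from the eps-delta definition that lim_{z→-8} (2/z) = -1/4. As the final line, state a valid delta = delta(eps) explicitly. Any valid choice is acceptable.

delta = min(4, 16eps)

Let eps > 0. We seek delta > 0 such that 0 < |z + 8| < delta implies |2/z + 1/4| < eps.
|2/z + 1/4| = 2·|-8 − z|/(8·|z|) = 2|z + 8|/(8|z|).
Require delta ≤ 4 so that |z| > 8 − 4 = 4, hence 8|z| > 32.
Then |2/z + 1/4| < 2|z + 8|/32, which is < eps when |z + 8| < 16eps.
Take delta = min(4, 16eps). Then 0 < |z + 8| < delta gives both |z + 8| < 4 and |z + 8| < 16eps, so |2/z + 1/4| < eps.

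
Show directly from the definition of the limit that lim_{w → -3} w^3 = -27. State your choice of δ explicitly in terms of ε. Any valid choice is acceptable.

Suppose ε > 0. We seek δ > 0 with 0 < |w + 3| < δ ⇒ |w^3 + 27| < ε.
Factor: w^3 + 27 = (w + 3)(w^2 - 3w + 9), so |w^3 + 27| = |w + 3|·|w^2 - 3w + 9|.
Impose δ ≤ 2 so that |w| < 5; then |w^2 - 3w + 9| ≤ 49.
Hence |w^3 + 27| ≤ 49|w + 3|, which is < ε once |w + 3| < ε/49.
Take δ = min(2, ε/49). If 0 < |w + 3| < δ then both bounds hold and |w^3 + 27| ≤ 49|w + 3| < 49·(ε/49) = ε.

δ = min(2, ε/49)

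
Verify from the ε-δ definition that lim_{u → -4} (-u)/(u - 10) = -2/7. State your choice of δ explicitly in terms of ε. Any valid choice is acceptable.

δ = min(7, (49/5)ε)

Let ε > 0. We want δ > 0 with 0 < |u + 4| < δ ⇒ |(-u)/(u - 10) + 2/7| < ε.
Combining over a common denominator, (-u)/(u - 10) + 2/7 = [(-u)·(-14) − 4·(u - 10)] / [(-14)·(u - 10)] = 10(u + 4) / ((-14)(u - 10)).
So |(-u)/(u - 10) + 2/7| = 10|u + 4| / (14·|u − 10|).
Require δ ≤ 7, so |u − 10| ≥ |-14| − |u + 4| > 14 − 7 = 7.
Hence |(-u)/(u - 10) + 2/7| < 10|u + 4|/(14·7) = (5/49)|u + 4|, which is < ε once |u + 4| < (49/5)ε.
Take δ = min(7, (49/5)ε). Then 0 < |u + 4| < δ forces both bounds, so |(-u)/(u - 10) + 2/7| < ε.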